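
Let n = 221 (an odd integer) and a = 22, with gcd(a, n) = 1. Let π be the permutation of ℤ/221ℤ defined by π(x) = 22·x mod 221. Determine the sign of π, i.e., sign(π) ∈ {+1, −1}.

Trace 42: π^k(42) = [42, 40, 217, 133, 53, 61, 16] for k=0..6.
π_22 has 10 disjoint cycles with lengths [48, 48, 48, 48, 16, 3, 3, 3, 3, 1] on {0,…,220}.
sign(π) = (−1)^{n − #cycles} = (−1)^{221−10} = (−1)^211 = -1.
Check: (22/221) = -1 by Zolotarev.

-1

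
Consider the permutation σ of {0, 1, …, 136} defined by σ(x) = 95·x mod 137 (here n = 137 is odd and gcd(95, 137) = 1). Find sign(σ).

-1

Start at x=96: 96 → 78 → 12 → 44 → 70 → 74 → 43 → … (one orbit).
Decompose π into cycles: lengths [136, 1] (2 cycles, including the fixed point 0).
2 cycles on 137: each ℓ→(−1)^(ℓ−1), product (−1)^135 = -1.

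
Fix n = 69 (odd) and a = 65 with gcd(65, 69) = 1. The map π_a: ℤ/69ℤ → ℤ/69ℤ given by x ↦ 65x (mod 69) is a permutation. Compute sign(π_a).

+1

Trace 25: π^k(25) = [25, 38, 55, 56, 52, 68, 4] for k=0..6.
The orbit structure of x ↦ 65x mod 69: 5 orbits of sizes [22, 22, 22, 2, 1].
Σ(ℓ_i−1) = 69−5 = 64; sign = (−1)^64 = +1.
Check: (65/69) = +1 by Zolotarev.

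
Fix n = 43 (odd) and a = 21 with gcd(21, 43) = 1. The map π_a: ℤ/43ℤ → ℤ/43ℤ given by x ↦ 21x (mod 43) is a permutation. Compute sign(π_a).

+1

Orbit of 11 under x↦21x: [11, 16, 35, 4, 41, 1, 21]… (length divides ord_43(21)).
Cycle type of π: 7×6 + 1; total 7 cycles.
Σ(ℓ_i−1) = 43−7 = 36; sign = (−1)^36 = +1.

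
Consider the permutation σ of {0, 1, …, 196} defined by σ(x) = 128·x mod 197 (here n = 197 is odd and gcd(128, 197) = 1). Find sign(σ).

Trace 19: π^k(19) = [19, 68, 36, 77, 6, 177, 1] for k=0..6.
π_128 has 8 disjoint cycles with lengths [28, 28, 28, 28, 28, 28, 28, 1] on {0,…,196}.
8 cycles on 197: each ℓ→(−1)^(ℓ−1), product (−1)^189 = -1.

-1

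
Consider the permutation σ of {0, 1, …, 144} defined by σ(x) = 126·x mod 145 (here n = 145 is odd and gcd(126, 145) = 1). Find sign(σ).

-1

Trace 36: π^k(36) = [36, 41, 91, 11, 81, 56, 96] for k=0..6.
10 cycles of lengths [28, 28, 28, 28, 28, 1, 1, 1, 1, 1].
10 cycles on 145: each ℓ→(−1)^(ℓ−1), product (−1)^135 = -1.
(126|145)_J = -1 (Zolotarev's lemma cross-check).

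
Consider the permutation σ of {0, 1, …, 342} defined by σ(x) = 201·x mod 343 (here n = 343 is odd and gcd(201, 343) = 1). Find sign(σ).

Trace 95: π^k(95) = [95, 230, 268, 17, 330, 131, 263] for k=0..6.
Cycle type of π: 294 + 42 + 6 + 1; total 4 cycles.
4 cycles on 343: each ℓ→(−1)^(ℓ−1), product (−1)^339 = -1.

-1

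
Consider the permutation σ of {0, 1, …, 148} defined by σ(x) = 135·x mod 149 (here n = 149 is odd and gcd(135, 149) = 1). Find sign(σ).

-1

Trace 56: π^k(56) = [56, 110, 99, 104, 34, 120, 108] for k=0..6.
Cycle lengths of π_135 on ℤ/149ℤ: [148, 1]; 2 cycles in total.
With 2 cycles on 149 points, sign = (−1)^{149−2} = -1.
The Jacobi symbol (135|149) = -1 (Zolotarev) agrees.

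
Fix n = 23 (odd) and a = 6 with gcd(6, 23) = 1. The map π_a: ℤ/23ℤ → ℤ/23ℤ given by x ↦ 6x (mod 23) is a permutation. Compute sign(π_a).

Start at x=9: 9 → 8 → 2 → 12 → 3 → 18 → 16 → … (one orbit).
The orbit structure of x ↦ 6x mod 23: 3 orbits of sizes [11, 11, 1].
With 3 cycles on 23 points, sign = (−1)^{23−3} = +1.
The Jacobi symbol (6|23) = +1 (Zolotarev) agrees.

+1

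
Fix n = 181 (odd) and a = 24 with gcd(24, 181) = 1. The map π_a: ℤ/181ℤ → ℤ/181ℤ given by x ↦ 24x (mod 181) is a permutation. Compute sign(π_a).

-1

Trace 111: π^k(111) = [111, 130, 43, 127, 152, 28, 129] for k=0..6.
Cycle lengths of π_24 on ℤ/181ℤ: [180, 1]; 2 cycles in total.
Σ(ℓ_i−1) = 181−2 = 179; sign = (−1)^179 = -1.
Check: (24/181) = -1 by Zolotarev.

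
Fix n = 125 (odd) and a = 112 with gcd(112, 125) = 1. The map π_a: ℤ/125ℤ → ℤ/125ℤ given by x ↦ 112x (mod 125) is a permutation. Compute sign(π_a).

Orbit of 82 under x↦112x: [82, 59, 108, 96, 2, 99, 88]… (length divides ord_125(112)).
π_112 has 4 disjoint cycles with lengths [100, 20, 4, 1] on {0,…,124}.
n − c = 125 − 4 = 121; sign = (−1)^121 = -1.
Check: (112/125) = -1 by Zolotarev.

-1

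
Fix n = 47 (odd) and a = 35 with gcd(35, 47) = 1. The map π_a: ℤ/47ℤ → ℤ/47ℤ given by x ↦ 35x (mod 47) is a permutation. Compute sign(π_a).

Trace 37: π^k(37) = [37, 26, 17, 31, 4, 46, 12] for k=0..6.
Decompose π into cycles: lengths [46, 1] (2 cycles, including the fixed point 0).
n − c = 47 − 2 = 45; sign = (−1)^45 = -1.

-1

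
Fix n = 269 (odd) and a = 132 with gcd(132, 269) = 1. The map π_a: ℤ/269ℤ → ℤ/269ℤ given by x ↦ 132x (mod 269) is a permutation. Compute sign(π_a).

-1

Start at x=225: 225 → 110 → 263 → 15 → 97 → 161 → 1 → … (one orbit).
π_132 has 2 disjoint cycles with lengths [268, 1] on {0,…,268}.
2 cycles on 269: each ℓ→(−1)^(ℓ−1), product (−1)^267 = -1.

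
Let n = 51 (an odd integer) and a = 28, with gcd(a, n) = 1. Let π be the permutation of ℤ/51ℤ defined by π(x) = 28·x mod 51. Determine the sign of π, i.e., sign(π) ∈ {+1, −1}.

-1

Orbit of 37 under x↦28x: [37, 16, 40, 49, 46, 13, 7]… (length divides ord_51(28)).
Cycle type of π: 16×3 + 1×3; total 6 cycles.
6 cycles on 51: each ℓ→(−1)^(ℓ−1), product (−1)^45 = -1.
Zolotarev: (28|51) = -1, matching the cycle-count sign.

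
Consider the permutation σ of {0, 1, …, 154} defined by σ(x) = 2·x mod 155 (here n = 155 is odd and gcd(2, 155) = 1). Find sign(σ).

-1

Trace 2: π^k(2) = [2, 4, 8, 16, 32, 64, 128] for k=0..6.
The orbit structure of x ↦ 2x mod 155: 14 orbits of sizes [20, 20, 20, 20, 20, 20, 5, 5, 5, 5, 5, 5, 4, 1].
14 cycles on 155: each ℓ→(−1)^(ℓ−1), product (−1)^141 = -1.
Via Zolotarev, sign(π_{2}) = (2|155) = -1.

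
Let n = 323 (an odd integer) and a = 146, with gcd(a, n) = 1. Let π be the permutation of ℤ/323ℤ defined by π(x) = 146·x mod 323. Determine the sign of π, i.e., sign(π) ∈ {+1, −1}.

Start at x=124: 124 → 16 → 75 → 291 → 173 → 64 → 300 → … (one orbit).
5 cycles of lengths [144, 144, 18, 16, 1].
With 5 cycles on 323 points, sign = (−1)^{323−5} = +1.

+1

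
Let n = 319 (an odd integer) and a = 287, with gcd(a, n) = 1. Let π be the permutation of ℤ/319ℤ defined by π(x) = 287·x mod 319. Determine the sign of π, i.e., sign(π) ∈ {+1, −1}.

-1

Orbit of 111 under x↦287x: [111, 276, 100, 309, 1, 287, 67]… (length divides ord_319(287)).
π_287 has 22 disjoint cycles with lengths [28, 28, 28, 28, 28, 28, 28, 28, 28, 28, 28, 1, 1, 1, 1, 1, 1, 1, 1, 1, 1, 1] on {0,…,318}.
n − c = 319 − 22 = 297; sign = (−1)^297 = -1.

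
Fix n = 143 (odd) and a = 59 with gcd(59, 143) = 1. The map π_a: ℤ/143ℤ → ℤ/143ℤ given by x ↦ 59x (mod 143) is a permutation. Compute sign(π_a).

-1

Orbit of 12 under x↦59x: [12, 136, 16, 86, 69, 67, 92]… (length divides ord_143(59)).
The orbit structure of x ↦ 59x mod 143: 6 orbits of sizes [60, 60, 12, 5, 5, 1].
n − c = 143 − 6 = 137; sign = (−1)^137 = -1.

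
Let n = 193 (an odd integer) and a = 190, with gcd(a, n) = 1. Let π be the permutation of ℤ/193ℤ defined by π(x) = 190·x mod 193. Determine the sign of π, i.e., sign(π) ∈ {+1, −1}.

Orbit of 192 under x↦190x: [192, 3, 184, 27, 112, 50, 43]… (length divides ord_193(190)).
Decompose π into cycles: lengths [16, 16, 16, 16, 16, 16, 16, 16, 16, 16, 16, 16, 1] (13 cycles, including the fixed point 0).
193 − 13 = 180 transpositions; sign(π) = (−1)^180 = +1.

+1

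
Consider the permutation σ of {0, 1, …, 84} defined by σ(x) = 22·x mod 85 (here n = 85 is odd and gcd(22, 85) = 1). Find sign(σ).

Trace 1: π^k(1) = [1, 22, 59, 23, 81, 82, 19] for k=0..6.
Decompose π into cycles: lengths [16, 16, 16, 16, 16, 4, 1] (7 cycles, including the fixed point 0).
85 − 7 = 78 transpositions; sign(π) = (−1)^78 = +1.

+1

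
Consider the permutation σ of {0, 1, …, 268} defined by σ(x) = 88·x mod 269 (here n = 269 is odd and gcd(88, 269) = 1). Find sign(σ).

-1

Trace 218: π^k(218) = [218, 85, 217, 266, 5, 171, 253] for k=0..6.
π_88 has 2 disjoint cycles with lengths [268, 1] on {0,…,268}.
With 2 cycles on 269 points, sign = (−1)^{269−2} = -1.
Zolotarev: (88|269) = -1, matching the cycle-count sign.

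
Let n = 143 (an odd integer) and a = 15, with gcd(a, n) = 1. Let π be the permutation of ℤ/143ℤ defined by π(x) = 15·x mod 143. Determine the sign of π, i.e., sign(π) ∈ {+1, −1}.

Start at x=114: 114 → 137 → 53 → 80 → 56 → 125 → 16 → … (one orbit).
Decompose π into cycles: lengths [60, 60, 12, 5, 5, 1] (6 cycles, including the fixed point 0).
143 − 6 = 137 transpositions; sign(π) = (−1)^137 = -1.
(15|143)_J = -1 (Zolotarev's lemma cross-check).

-1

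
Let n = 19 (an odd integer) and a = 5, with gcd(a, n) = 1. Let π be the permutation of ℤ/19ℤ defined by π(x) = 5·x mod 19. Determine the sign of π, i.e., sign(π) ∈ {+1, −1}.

+1

Start at x=11: 11 → 17 → 9 → 7 → 16 → 4 → 1 → … (one orbit).
Cycle type of π: 9×2 + 1; total 3 cycles.
Σ(ℓ_i−1) = 19−3 = 16; sign = (−1)^16 = +1.
The Jacobi symbol (5|19) = +1 (Zolotarev) agrees.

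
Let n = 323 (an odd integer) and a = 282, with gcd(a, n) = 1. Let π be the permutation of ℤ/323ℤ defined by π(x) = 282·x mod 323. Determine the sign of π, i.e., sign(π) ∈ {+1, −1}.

Orbit of 121 under x↦282x: [121, 207, 234, 96, 263, 199, 239]… (length divides ord_323(282)).
6 cycles of lengths [144, 144, 16, 9, 9, 1].
Σ(ℓ_i−1) = 323−6 = 317; sign = (−1)^317 = -1.
(282|323)_J = -1 (Zolotarev's lemma cross-check).

-1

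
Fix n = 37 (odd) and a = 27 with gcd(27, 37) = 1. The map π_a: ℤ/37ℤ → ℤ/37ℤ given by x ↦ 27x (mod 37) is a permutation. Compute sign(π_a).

+1

Orbit of 10 under x↦27x: [10, 11, 1, 27, 26, 36]… (length divides ord_37(27)).
π_27 has 7 disjoint cycles with lengths [6, 6, 6, 6, 6, 6, 1] on {0,…,36}.
7 cycles on 37: each ℓ→(−1)^(ℓ−1), product (−1)^30 = +1.
Zolotarev: (27|37) = +1, matching the cycle-count sign.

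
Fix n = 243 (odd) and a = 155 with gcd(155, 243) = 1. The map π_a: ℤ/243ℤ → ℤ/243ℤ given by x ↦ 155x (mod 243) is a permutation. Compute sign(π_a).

-1

Trace 41: π^k(41) = [41, 37, 146, 31, 188, 223, 59] for k=0..6.
π_155 has 6 disjoint cycles with lengths [162, 54, 18, 6, 2, 1] on {0,…,242}.
243 − 6 = 237 transpositions; sign(π) = (−1)^237 = -1.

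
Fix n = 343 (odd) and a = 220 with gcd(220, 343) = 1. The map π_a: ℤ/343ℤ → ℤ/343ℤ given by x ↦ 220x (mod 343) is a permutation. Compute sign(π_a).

Orbit of 177 under x↦220x: [177, 181, 32, 180, 155, 143, 247]… (length divides ord_343(220)).
4 cycles of lengths [294, 42, 6, 1].
n − c = 343 − 4 = 339; sign = (−1)^339 = -1.
Zolotarev: (220|343) = -1, matching the cycle-count sign.

-1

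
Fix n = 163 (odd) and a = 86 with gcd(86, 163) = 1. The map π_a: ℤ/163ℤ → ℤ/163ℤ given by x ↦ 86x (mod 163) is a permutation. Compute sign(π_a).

-1

Orbit of 23 under x↦86x: [23, 22, 99, 38, 8, 36, 162]… (length divides ord_163(86)).
4 cycles of lengths [54, 54, 54, 1].
n − c = 163 − 4 = 159; sign = (−1)^159 = -1.
(86|163)_J = -1 (Zolotarev's lemma cross-check).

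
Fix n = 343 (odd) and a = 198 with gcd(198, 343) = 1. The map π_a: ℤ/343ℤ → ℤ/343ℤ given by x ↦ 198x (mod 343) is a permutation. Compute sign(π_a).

Orbit of 9 under x↦198x: [9, 67, 232, 317, 340, 92, 37]… (length divides ord_343(198)).
Decompose π into cycles: lengths [147, 147, 21, 21, 3, 3, 1] (7 cycles, including the fixed point 0).
n − c = 343 − 7 = 336; sign = (−1)^336 = +1.
Via Zolotarev, sign(π_{198}) = (198|343) = +1.

+1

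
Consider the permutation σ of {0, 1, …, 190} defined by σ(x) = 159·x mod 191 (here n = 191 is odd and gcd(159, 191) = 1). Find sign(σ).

-1

Trace 185: π^k(185) = [185, 1, 159, 69, 84, 177, 66] for k=0..6.
Cycle lengths of π_159 on ℤ/191ℤ: [38, 38, 38, 38, 38, 1]; 6 cycles in total.
sign(π) = (−1)^{n − #cycles} = (−1)^{191−6} = (−1)^185 = -1.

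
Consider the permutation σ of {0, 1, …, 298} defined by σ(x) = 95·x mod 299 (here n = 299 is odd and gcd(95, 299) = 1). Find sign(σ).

+1

Trace 48: π^k(48) = [48, 75, 248, 238, 185, 233, 9] for k=0..6.
9 cycles of lengths [66, 66, 66, 66, 11, 11, 6, 6, 1].
n − c = 299 − 9 = 290; sign = (−1)^290 = +1.
(95|299)_J = +1 (Zolotarev's lemma cross-check).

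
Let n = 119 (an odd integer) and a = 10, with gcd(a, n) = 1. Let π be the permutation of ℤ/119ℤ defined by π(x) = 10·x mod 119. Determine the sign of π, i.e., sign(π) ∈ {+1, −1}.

+1

Orbit of 97 under x↦10x: [97, 18, 61, 15, 31, 72, 6]… (length divides ord_119(10)).
Cycle lengths of π_10 on ℤ/119ℤ: [48, 48, 16, 6, 1]; 5 cycles in total.
119 − 5 = 114 transpositions; sign(π) = (−1)^114 = +1.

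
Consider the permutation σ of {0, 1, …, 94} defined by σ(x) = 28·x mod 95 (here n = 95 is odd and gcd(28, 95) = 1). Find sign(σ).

-1

Orbit of 44 under x↦28x: [44, 92, 11, 23, 74, 77, 66]… (length divides ord_95(28)).
The orbit structure of x ↦ 28x mod 95: 6 orbits of sizes [36, 36, 9, 9, 4, 1].
sign(π) = (−1)^{n − #cycles} = (−1)^{95−6} = (−1)^89 = -1.
Check: (28/95) = -1 by Zolotarev.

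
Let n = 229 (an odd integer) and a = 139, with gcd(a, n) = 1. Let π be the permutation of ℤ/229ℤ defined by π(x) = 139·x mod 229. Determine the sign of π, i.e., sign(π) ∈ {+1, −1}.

Start at x=132: 132 → 28 → 228 → 90 → 144 → 93 → 103 → … (one orbit).
Cycle lengths of π_139 on ℤ/229ℤ: [228, 1]; 2 cycles in total.
Σ(ℓ_i−1) = 229−2 = 227; sign = (−1)^227 = -1.
(139|229)_J = -1 (Zolotarev's lemma cross-check).

-1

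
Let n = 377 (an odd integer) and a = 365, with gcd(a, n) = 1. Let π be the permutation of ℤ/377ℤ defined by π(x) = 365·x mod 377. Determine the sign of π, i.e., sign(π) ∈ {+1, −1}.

Start at x=144: 144 → 157 → 1 → 365 → 144 (one orbit).
Decompose π into cycles: lengths [4, 4, 4, 4, 4, 4, 4, 4, 4, 4, 4, 4, 4, 4, 4, 4, 4, 4, 4, 4, 4, 4, 4, 4, 4, 4, 4, 4, 4, 4, 4, 4, 4, 4, 4, 4, 4, 4, 4, 4, 4, 4, 4, 4, 4, 4, 4, 4, 4, 4, 4, 4, 4, 4, 4, 4, 4, 4, 4, 4, 4, 4, 4, 4, 4, 4, 4, 4, 4, 4, 4, 4, 4, 4, 4, 4, 4, 4, 4, 4, 4, 4, 4, 4, 4, 4, 4, 4, 4, 4, 4, 1, 1, 1, 1, 1, 1, 1, 1, 1, 1, 1, 1, 1] (104 cycles, including the fixed point 0).
sign(π) = (−1)^{n − #cycles} = (−1)^{377−104} = (−1)^273 = -1.
The Jacobi symbol (365|377) = -1 (Zolotarev) agrees.

-1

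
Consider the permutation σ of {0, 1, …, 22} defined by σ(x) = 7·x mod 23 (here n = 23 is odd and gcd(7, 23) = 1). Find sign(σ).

-1

Start at x=8: 8 → 10 → 1 → 7 → 3 → 21 → 9 → … (one orbit).
Decompose π into cycles: lengths [22, 1] (2 cycles, including the fixed point 0).
Σ(ℓ_i−1) = 23−2 = 21; sign = (−1)^21 = -1.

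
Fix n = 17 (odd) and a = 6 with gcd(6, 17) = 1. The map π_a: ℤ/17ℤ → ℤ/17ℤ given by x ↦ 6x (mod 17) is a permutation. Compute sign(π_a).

-1

Orbit of 12 under x↦6x: [12, 4, 7, 8, 14, 16, 11]… (length divides ord_17(6)).
Cycle type of π: 16 + 1; total 2 cycles.
n − c = 17 − 2 = 15; sign = (−1)^15 = -1.
Zolotarev: (6|17) = -1, matching the cycle-count sign.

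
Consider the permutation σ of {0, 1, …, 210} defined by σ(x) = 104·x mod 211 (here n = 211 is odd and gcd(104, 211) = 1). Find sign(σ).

-1

Trace 71: π^k(71) = [71, 210, 107, 156, 188, 140, 1] for k=0..6.
Decompose π into cycles: lengths [10, 10, 10, 10, 10, 10, 10, 10, 10, 10, 10, 10, 10, 10, 10, 10, 10, 10, 10, 10, 10, 1] (22 cycles, including the fixed point 0).
22 cycles on 211: each ℓ→(−1)^(ℓ−1), product (−1)^189 = -1.
(104|211)_J = -1 (Zolotarev's lemma cross-check).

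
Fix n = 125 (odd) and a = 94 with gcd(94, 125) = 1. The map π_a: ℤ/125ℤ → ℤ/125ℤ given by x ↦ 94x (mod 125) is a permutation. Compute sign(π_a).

+1

Start at x=71: 71 → 49 → 106 → 89 → 116 → 29 → 101 → … (one orbit).
Cycle type of π: 50×2 + 10×2 + 2×2 + 1; total 7 cycles.
With 7 cycles on 125 points, sign = (−1)^{125−7} = +1.
Via Zolotarev, sign(π_{94}) = (94|125) = +1.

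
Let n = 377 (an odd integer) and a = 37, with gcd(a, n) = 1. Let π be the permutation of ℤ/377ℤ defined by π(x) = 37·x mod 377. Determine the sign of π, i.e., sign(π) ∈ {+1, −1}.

Trace 119: π^k(119) = [119, 256, 47, 231, 253, 313, 271] for k=0..6.
Cycle type of π: 84×4 + 28 + 12 + 1; total 7 cycles.
n − c = 377 − 7 = 370; sign = (−1)^370 = +1.

+1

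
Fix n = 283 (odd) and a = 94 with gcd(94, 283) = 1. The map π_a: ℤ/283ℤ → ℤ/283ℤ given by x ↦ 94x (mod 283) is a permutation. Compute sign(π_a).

Orbit of 179 under x↦94x: [179, 129, 240, 203, 121, 54, 265]… (length divides ord_283(94)).
3 cycles of lengths [141, 141, 1].
283 − 3 = 280 transpositions; sign(π) = (−1)^280 = +1.
The Jacobi symbol (94|283) = +1 (Zolotarev) agrees.

+1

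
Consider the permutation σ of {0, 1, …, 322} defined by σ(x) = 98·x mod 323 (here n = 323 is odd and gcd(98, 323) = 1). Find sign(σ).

-1

Orbit of 208 under x↦98x: [208, 35, 200, 220, 242, 137, 183]… (length divides ord_323(98)).
Cycle type of π: 36×8 + 18 + 4×4 + 1; total 14 cycles.
n − c = 323 − 14 = 309; sign = (−1)^309 = -1.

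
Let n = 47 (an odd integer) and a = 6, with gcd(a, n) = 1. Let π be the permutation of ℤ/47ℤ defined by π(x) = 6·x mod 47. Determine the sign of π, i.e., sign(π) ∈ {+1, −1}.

Orbit of 16 under x↦6x: [16, 2, 12, 25, 9, 7, 42]… (length divides ord_47(6)).
Cycle lengths of π_6 on ℤ/47ℤ: [23, 23, 1]; 3 cycles in total.
With 3 cycles on 47 points, sign = (−1)^{47−3} = +1.
The Jacobi symbol (6|47) = +1 (Zolotarev) agrees.

+1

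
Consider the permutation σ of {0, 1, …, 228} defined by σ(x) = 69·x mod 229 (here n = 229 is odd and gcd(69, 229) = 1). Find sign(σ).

Trace 28: π^k(28) = [28, 100, 30, 9, 163, 26, 191] for k=0..6.
π_69 has 2 disjoint cycles with lengths [228, 1] on {0,…,228}.
229 − 2 = 227 transpositions; sign(π) = (−1)^227 = -1.

-1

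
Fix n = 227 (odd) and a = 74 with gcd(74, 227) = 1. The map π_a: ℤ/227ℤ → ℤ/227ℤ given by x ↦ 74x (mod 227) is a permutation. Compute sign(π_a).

+1

Trace 186: π^k(186) = [186, 144, 214, 173, 90, 77, 23] for k=0..6.
π_74 has 3 disjoint cycles with lengths [113, 113, 1] on {0,…,226}.
With 3 cycles on 227 points, sign = (−1)^{227−3} = +1.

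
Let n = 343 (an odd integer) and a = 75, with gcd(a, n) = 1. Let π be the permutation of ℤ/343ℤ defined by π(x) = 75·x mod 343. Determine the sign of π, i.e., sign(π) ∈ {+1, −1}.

-1

Orbit of 219 under x↦75x: [219, 304, 162, 145, 242, 314, 226]… (length divides ord_343(75)).
Cycle lengths of π_75 on ℤ/343ℤ: [294, 42, 6, 1]; 4 cycles in total.
343 − 4 = 339 transpositions; sign(π) = (−1)^339 = -1.
Zolotarev: (75|343) = -1, matching the cycle-count sign.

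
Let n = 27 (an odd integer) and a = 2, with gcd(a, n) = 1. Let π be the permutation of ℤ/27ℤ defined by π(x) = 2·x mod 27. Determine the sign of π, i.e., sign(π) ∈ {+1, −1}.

-1

Trace 10: π^k(10) = [10, 20, 13, 26, 25, 23, 19] for k=0..6.
4 cycles of lengths [18, 6, 2, 1].
sign(π) = (−1)^{n − #cycles} = (−1)^{27−4} = (−1)^23 = -1.
Check: (2/27) = -1 by Zolotarev.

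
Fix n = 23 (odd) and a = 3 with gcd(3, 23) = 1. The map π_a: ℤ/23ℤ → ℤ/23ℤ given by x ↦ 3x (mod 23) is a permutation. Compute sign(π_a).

+1

Orbit of 13 under x↦3x: [13, 16, 2, 6, 18, 8, 1]… (length divides ord_23(3)).
π_3 has 3 disjoint cycles with lengths [11, 11, 1] on {0,…,22}.
n − c = 23 − 3 = 20; sign = (−1)^20 = +1.
Zolotarev: (3|23) = +1, matching the cycle-count sign.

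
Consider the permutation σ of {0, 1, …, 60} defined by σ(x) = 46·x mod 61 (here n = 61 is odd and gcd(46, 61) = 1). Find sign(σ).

+1

Orbit of 25 under x↦46x: [25, 52, 13, 49, 58, 45, 57]… (length divides ord_61(46)).
3 cycles of lengths [30, 30, 1].
With 3 cycles on 61 points, sign = (−1)^{61−3} = +1.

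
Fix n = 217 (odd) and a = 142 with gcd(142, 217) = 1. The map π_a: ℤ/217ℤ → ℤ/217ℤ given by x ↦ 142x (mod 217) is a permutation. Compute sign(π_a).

Start at x=214: 214 → 8 → 51 → 81 → 1 → 142 → 200 → … (one orbit).
Cycle lengths of π_142 on ℤ/217ℤ: [15, 15, 15, 15, 15, 15, 15, 15, 15, 15, 15, 15, 15, 15, 3, 3, 1]; 17 cycles in total.
217 − 17 = 200 transpositions; sign(π) = (−1)^200 = +1.
(142|217)_J = +1 (Zolotarev's lemma cross-check).

+1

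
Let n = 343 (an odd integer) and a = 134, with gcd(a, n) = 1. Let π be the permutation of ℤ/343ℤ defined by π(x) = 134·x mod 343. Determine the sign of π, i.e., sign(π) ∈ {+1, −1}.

Trace 50: π^k(50) = [50, 183, 169, 8, 43, 274, 15] for k=0..6.
π_134 has 19 disjoint cycles with lengths [49, 49, 49, 49, 49, 49, 7, 7, 7, 7, 7, 7, 1, 1, 1, 1, 1, 1, 1] on {0,…,342}.
sign(π) = (−1)^{n − #cycles} = (−1)^{343−19} = (−1)^324 = +1.
Check: (134/343) = +1 by Zolotarev.

+1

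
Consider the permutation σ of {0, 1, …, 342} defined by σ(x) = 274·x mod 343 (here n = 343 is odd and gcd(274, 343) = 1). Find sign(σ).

Orbit of 71 under x↦274x: [71, 246, 176, 204, 330, 211, 190]… (length divides ord_343(274)).
Cycle lengths of π_274 on ℤ/343ℤ: [49, 49, 49, 49, 49, 49, 7, 7, 7, 7, 7, 7, 1, 1, 1, 1, 1, 1, 1]; 19 cycles in total.
n − c = 343 − 19 = 324; sign = (−1)^324 = +1.
Via Zolotarev, sign(π_{274}) = (274|343) = +1.

+1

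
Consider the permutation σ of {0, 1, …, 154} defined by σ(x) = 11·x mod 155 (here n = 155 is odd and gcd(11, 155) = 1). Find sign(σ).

Start at x=11: 11 → 121 → 91 → 71 → 6 → 66 → 106 → … (one orbit).
Cycle type of π: 30×5 + 1×5; total 10 cycles.
Σ(ℓ_i−1) = 155−10 = 145; sign = (−1)^145 = -1.
Zolotarev: (11|155) = -1, matching the cycle-count sign.

-1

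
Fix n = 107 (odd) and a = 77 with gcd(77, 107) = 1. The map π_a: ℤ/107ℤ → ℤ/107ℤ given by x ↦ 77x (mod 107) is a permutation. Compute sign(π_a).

Orbit of 11 under x↦77x: [11, 98, 56, 32, 3, 17, 25]… (length divides ord_107(77)).
2 cycles of lengths [106, 1].
Σ(ℓ_i−1) = 107−2 = 105; sign = (−1)^105 = -1.

-1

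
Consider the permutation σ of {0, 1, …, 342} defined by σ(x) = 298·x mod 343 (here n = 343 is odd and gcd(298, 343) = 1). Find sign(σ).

Orbit of 58 under x↦298x: [58, 134, 144, 37, 50, 151, 65]… (length divides ord_343(298)).
The orbit structure of x ↦ 298x mod 343: 7 orbits of sizes [147, 147, 21, 21, 3, 3, 1].
343 − 7 = 336 transpositions; sign(π) = (−1)^336 = +1.

+1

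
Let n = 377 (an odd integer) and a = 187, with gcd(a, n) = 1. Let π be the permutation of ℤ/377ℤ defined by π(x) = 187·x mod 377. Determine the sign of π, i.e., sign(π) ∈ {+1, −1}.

-1

Trace 313: π^k(313) = [313, 96, 233, 216, 53, 109, 25] for k=0..6.
π_187 has 18 disjoint cycles with lengths [28, 28, 28, 28, 28, 28, 28, 28, 28, 28, 28, 28, 14, 14, 4, 4, 4, 1] on {0,…,376}.
377 − 18 = 359 transpositions; sign(π) = (−1)^359 = -1.
(187|377)_J = -1 (Zolotarev's lemma cross-check).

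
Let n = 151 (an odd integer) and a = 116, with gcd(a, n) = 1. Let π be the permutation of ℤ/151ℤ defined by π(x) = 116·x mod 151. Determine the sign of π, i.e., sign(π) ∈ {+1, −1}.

+1

Orbit of 42 under x↦116x: [42, 40, 110, 76, 58, 84, 80]… (length divides ord_151(116)).
Cycle type of π: 75×2 + 1; total 3 cycles.
n − c = 151 − 3 = 148; sign = (−1)^148 = +1.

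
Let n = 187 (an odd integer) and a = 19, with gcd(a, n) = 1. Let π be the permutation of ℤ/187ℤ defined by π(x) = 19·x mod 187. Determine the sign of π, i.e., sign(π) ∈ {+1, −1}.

-1

Trace 87: π^k(87) = [87, 157, 178, 16, 117, 166, 162] for k=0..6.
π_19 has 8 disjoint cycles with lengths [40, 40, 40, 40, 10, 8, 8, 1] on {0,…,186}.
sign(π) = (−1)^{n − #cycles} = (−1)^{187−8} = (−1)^179 = -1.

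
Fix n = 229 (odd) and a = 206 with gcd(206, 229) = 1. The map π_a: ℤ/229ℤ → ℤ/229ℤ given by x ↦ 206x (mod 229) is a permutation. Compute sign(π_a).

-1

Orbit of 157 under x↦206x: [157, 53, 155, 99, 13, 159, 7]… (length divides ord_229(206)).
π_206 has 2 disjoint cycles with lengths [228, 1] on {0,…,228}.
Σ(ℓ_i−1) = 229−2 = 227; sign = (−1)^227 = -1.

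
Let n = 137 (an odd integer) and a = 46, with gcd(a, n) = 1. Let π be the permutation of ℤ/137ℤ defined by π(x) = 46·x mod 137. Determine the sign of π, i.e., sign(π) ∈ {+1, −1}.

Trace 2: π^k(2) = [2, 92, 122, 132, 44, 106, 81] for k=0..6.
π_46 has 2 disjoint cycles with lengths [136, 1] on {0,…,136}.
n − c = 137 − 2 = 135; sign = (−1)^135 = -1.
The Jacobi symbol (46|137) = -1 (Zolotarev) agrees.

-1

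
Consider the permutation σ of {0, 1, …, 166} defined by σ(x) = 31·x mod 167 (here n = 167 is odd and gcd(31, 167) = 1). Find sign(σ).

+1

Start at x=96: 96 → 137 → 72 → 61 → 54 → 4 → 124 → … (one orbit).
Cycle lengths of π_31 on ℤ/167ℤ: [83, 83, 1]; 3 cycles in total.
sign(π) = (−1)^{n − #cycles} = (−1)^{167−3} = (−1)^164 = +1.
Zolotarev: (31|167) = +1, matching the cycle-count sign.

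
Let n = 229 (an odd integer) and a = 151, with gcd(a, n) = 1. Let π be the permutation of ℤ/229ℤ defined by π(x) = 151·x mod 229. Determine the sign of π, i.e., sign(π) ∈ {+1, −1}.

+1

Trace 173: π^k(173) = [173, 17, 48, 149, 57, 134, 82] for k=0..6.
Cycle type of π: 57×4 + 1; total 5 cycles.
229 − 5 = 224 transpositions; sign(π) = (−1)^224 = +1.
Via Zolotarev, sign(π_{151}) = (151|229) = +1.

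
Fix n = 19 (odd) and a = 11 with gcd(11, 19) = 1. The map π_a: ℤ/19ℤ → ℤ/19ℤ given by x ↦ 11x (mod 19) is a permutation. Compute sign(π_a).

+1

Trace 1: π^k(1) = [1, 11, 7] for k=0..2.
Cycle type of π: 3×6 + 1; total 7 cycles.
sign(π) = (−1)^{n − #cycles} = (−1)^{19−7} = (−1)^12 = +1.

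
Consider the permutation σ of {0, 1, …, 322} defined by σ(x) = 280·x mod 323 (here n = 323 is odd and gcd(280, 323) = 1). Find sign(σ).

-1

Orbit of 60 under x↦280x: [60, 4, 151, 290, 127, 30, 2]… (length divides ord_323(280)).
Cycle type of π: 72×4 + 18 + 8×2 + 1; total 8 cycles.
8 cycles on 323: each ℓ→(−1)^(ℓ−1), product (−1)^315 = -1.
Check: (280/323) = -1 by Zolotarev.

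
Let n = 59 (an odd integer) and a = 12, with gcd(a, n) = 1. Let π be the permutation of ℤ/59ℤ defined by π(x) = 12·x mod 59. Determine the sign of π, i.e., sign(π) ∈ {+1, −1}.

Orbit of 9 under x↦12x: [9, 49, 57, 35, 7, 25, 5]… (length divides ord_59(12)).
Cycle type of π: 29×2 + 1; total 3 cycles.
Σ(ℓ_i−1) = 59−3 = 56; sign = (−1)^56 = +1.
(12|59)_J = +1 (Zolotarev's lemma cross-check).

+1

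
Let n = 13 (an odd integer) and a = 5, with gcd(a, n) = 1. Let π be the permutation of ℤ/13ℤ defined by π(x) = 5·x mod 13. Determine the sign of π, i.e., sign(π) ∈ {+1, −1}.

Orbit of 1 under x↦5x: [1, 5, 12, 8]… (length divides ord_13(5)).
The orbit structure of x ↦ 5x mod 13: 4 orbits of sizes [4, 4, 4, 1].
13 − 4 = 9 transpositions; sign(π) = (−1)^9 = -1.
Zolotarev: (5|13) = -1, matching the cycle-count sign.

-1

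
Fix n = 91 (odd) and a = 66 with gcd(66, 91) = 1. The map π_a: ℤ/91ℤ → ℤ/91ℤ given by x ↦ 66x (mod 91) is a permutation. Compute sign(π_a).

Start at x=53: 53 → 40 → 1 → 66 → 79 → 27 → 53 (one orbit).
Cycle type of π: 6×13 + 1×13; total 26 cycles.
With 26 cycles on 91 points, sign = (−1)^{91−26} = -1.
Via Zolotarev, sign(π_{66}) = (66|91) = -1.

-1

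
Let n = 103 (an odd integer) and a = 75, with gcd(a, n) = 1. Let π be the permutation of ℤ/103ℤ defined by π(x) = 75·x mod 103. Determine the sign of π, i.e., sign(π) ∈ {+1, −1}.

-1

Start at x=85: 85 → 92 → 102 → 28 → 40 → 13 → 48 → … (one orbit).
The orbit structure of x ↦ 75x mod 103: 2 orbits of sizes [102, 1].
sign(π) = (−1)^{n − #cycles} = (−1)^{103−2} = (−1)^101 = -1.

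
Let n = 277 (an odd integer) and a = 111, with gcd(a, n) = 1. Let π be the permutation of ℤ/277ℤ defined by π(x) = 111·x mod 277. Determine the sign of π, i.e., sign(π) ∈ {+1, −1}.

-1

Trace 29: π^k(29) = [29, 172, 256, 162, 254, 217, 265] for k=0..6.
Decompose π into cycles: lengths [276, 1] (2 cycles, including the fixed point 0).
With 2 cycles on 277 points, sign = (−1)^{277−2} = -1.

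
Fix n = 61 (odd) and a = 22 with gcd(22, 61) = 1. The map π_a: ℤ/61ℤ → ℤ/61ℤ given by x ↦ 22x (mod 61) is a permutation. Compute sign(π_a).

Start at x=20: 20 → 13 → 42 → 9 → 15 → 25 → 1 → … (one orbit).
5 cycles of lengths [15, 15, 15, 15, 1].
5 cycles on 61: each ℓ→(−1)^(ℓ−1), product (−1)^56 = +1.

+1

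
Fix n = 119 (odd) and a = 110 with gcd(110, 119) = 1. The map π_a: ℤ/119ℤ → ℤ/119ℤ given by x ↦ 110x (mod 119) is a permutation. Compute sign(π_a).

Start at x=76: 76 → 30 → 87 → 50 → 26 → 4 → 83 → … (one orbit).
The orbit structure of x ↦ 110x mod 119: 8 orbits of sizes [24, 24, 24, 24, 8, 8, 6, 1].
n − c = 119 − 8 = 111; sign = (−1)^111 = -1.

-1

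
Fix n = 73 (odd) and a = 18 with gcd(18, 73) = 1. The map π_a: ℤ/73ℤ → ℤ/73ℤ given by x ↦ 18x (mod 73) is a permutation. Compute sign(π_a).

+1

Orbit of 71 under x↦18x: [71, 37, 9, 16, 69, 1, 18]… (length divides ord_73(18)).
Cycle type of π: 18×4 + 1; total 5 cycles.
Σ(ℓ_i−1) = 73−5 = 68; sign = (−1)^68 = +1.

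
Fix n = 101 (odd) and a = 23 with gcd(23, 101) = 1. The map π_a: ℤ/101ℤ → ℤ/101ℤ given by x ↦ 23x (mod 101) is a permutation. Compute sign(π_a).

+1

Start at x=5: 5 → 14 → 19 → 33 → 52 → 85 → 36 → … (one orbit).
3 cycles of lengths [50, 50, 1].
3 cycles on 101: each ℓ→(−1)^(ℓ−1), product (−1)^98 = +1.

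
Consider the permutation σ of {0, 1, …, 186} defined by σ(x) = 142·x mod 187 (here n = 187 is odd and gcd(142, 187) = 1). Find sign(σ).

+1

Trace 155: π^k(155) = [155, 131, 89, 109, 144, 65, 67] for k=0..6.
Cycle lengths of π_142 on ℤ/187ℤ: [16, 16, 16, 16, 16, 16, 16, 16, 16, 16, 16, 2, 2, 2, 2, 2, 1]; 17 cycles in total.
17 cycles on 187: each ℓ→(−1)^(ℓ−1), product (−1)^170 = +1.
Via Zolotarev, sign(π_{142}) = (142|187) = +1.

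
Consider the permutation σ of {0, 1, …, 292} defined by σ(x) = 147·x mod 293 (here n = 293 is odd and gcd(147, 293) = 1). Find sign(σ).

-1

Orbit of 225 under x↦147x: [225, 259, 276, 138, 69, 181, 237]… (length divides ord_293(147)).
Cycle type of π: 292 + 1; total 2 cycles.
With 2 cycles on 293 points, sign = (−1)^{293−2} = -1.
Via Zolotarev, sign(π_{147}) = (147|293) = -1.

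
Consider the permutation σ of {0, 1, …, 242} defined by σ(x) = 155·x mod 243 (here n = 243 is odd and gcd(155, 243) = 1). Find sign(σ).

-1

Orbit of 179 under x↦155x: [179, 43, 104, 82, 74, 49, 62]… (length divides ord_243(155)).
Decompose π into cycles: lengths [162, 54, 18, 6, 2, 1] (6 cycles, including the fixed point 0).
6 cycles on 243: each ℓ→(−1)^(ℓ−1), product (−1)^237 = -1.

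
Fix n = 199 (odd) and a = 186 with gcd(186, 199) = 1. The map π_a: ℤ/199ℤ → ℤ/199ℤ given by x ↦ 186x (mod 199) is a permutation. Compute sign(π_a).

-1

Trace 97: π^k(97) = [97, 132, 75, 20, 138, 196, 39] for k=0..6.
Cycle lengths of π_186 on ℤ/199ℤ: [198, 1]; 2 cycles in total.
199 − 2 = 197 transpositions; sign(π) = (−1)^197 = -1.
The Jacobi symbol (186|199) = -1 (Zolotarev) agrees.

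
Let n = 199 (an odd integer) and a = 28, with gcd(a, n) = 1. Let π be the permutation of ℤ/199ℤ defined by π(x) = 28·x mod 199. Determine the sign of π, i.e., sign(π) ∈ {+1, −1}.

+1

Trace 103: π^k(103) = [103, 98, 157, 18, 106, 182, 121] for k=0..6.
π_28 has 7 disjoint cycles with lengths [33, 33, 33, 33, 33, 33, 1] on {0,…,198}.
sign(π) = (−1)^{n − #cycles} = (−1)^{199−7} = (−1)^192 = +1.
Check: (28/199) = +1 by Zolotarev.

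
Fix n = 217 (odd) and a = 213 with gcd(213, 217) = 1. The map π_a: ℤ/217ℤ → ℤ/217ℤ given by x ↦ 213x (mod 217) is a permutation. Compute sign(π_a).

Trace 27: π^k(27) = [27, 109, 215, 8, 185, 128, 139] for k=0..6.
11 cycles of lengths [30, 30, 30, 30, 30, 30, 10, 10, 10, 6, 1].
217 − 11 = 206 transpositions; sign(π) = (−1)^206 = +1.
Zolotarev: (213|217) = +1, matching the cycle-count sign.

+1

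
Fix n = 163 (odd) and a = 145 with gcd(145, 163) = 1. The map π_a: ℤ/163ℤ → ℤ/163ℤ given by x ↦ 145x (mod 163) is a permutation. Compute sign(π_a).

Trace 34: π^k(34) = [34, 40, 95, 83, 136, 160, 54] for k=0..6.
3 cycles of lengths [81, 81, 1].
3 cycles on 163: each ℓ→(−1)^(ℓ−1), product (−1)^160 = +1.

+1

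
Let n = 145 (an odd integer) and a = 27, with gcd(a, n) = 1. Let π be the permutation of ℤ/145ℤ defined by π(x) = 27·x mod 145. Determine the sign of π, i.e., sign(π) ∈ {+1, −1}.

+1

Start at x=98: 98 → 36 → 102 → 144 → 118 → 141 → 37 → … (one orbit).
Cycle lengths of π_27 on ℤ/145ℤ: [28, 28, 28, 28, 28, 4, 1]; 7 cycles in total.
sign(π) = (−1)^{n − #cycles} = (−1)^{145−7} = (−1)^138 = +1.
Via Zolotarev, sign(π_{27}) = (27|145) = +1.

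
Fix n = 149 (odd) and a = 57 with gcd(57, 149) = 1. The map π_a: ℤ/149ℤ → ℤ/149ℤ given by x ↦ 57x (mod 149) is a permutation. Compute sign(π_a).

-1

Trace 72: π^k(72) = [72, 81, 147, 35, 58, 28, 106] for k=0..6.
2 cycles of lengths [148, 1].
With 2 cycles on 149 points, sign = (−1)^{149−2} = -1.
Check: (57/149) = -1 by Zolotarev.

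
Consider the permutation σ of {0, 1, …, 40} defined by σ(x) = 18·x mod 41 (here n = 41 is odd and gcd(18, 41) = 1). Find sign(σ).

+1

Trace 16: π^k(16) = [16, 1, 18, 37, 10] for k=0..4.
Cycle lengths of π_18 on ℤ/41ℤ: [5, 5, 5, 5, 5, 5, 5, 5, 1]; 9 cycles in total.
sign(π) = (−1)^{n − #cycles} = (−1)^{41−9} = (−1)^32 = +1.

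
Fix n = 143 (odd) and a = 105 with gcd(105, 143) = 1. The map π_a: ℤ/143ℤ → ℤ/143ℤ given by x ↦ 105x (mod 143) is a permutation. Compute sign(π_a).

-1

Trace 118: π^k(118) = [118, 92, 79, 1, 105, 14, 40] for k=0..6.
Decompose π into cycles: lengths [10, 10, 10, 10, 10, 10, 10, 10, 10, 10, 10, 10, 10, 1, 1, 1, 1, 1, 1, 1, 1, 1, 1, 1, 1, 1] (26 cycles, including the fixed point 0).
With 26 cycles on 143 points, sign = (−1)^{143−26} = -1.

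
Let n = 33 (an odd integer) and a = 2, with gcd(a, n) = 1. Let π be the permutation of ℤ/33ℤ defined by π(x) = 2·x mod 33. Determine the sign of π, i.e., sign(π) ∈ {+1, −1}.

Start at x=4: 4 → 8 → 16 → 32 → 31 → 29 → 25 → … (one orbit).
Cycle type of π: 10×3 + 2 + 1; total 5 cycles.
sign(π) = (−1)^{n − #cycles} = (−1)^{33−5} = (−1)^28 = +1.

+1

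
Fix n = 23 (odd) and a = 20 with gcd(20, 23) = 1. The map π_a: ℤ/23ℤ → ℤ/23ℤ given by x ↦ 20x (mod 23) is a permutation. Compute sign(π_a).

Trace 1: π^k(1) = [1, 20, 9, 19, 12, 10, 16] for k=0..6.
Cycle type of π: 22 + 1; total 2 cycles.
sign(π) = (−1)^{n − #cycles} = (−1)^{23−2} = (−1)^21 = -1.

-1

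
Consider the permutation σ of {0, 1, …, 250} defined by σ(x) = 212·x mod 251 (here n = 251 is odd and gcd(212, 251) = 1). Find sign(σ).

Orbit of 135 under x↦212x: [135, 6, 17, 90, 4, 95, 60]… (length divides ord_251(212)).
Cycle type of π: 250 + 1; total 2 cycles.
sign(π) = (−1)^{n − #cycles} = (−1)^{251−2} = (−1)^249 = -1.
Zolotarev: (212|251) = -1, matching the cycle-count sign.

-1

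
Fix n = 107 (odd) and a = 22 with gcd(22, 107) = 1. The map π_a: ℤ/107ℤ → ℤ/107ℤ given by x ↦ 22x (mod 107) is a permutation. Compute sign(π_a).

-1

Trace 104: π^k(104) = [104, 41, 46, 49, 8, 69, 20] for k=0..6.
π_22 has 2 disjoint cycles with lengths [106, 1] on {0,…,106}.
sign(π) = (−1)^{n − #cycles} = (−1)^{107−2} = (−1)^105 = -1.
(22|107)_J = -1 (Zolotarev's lemma cross-check).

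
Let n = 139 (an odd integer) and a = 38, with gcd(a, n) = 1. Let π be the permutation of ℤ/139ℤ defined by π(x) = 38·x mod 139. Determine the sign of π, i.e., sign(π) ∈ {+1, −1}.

Start at x=6: 6 → 89 → 46 → 80 → 121 → 11 → 1 → … (one orbit).
π_38 has 3 disjoint cycles with lengths [69, 69, 1] on {0,…,138}.
139 − 3 = 136 transpositions; sign(π) = (−1)^136 = +1.
Check: (38/139) = +1 by Zolotarev.

+1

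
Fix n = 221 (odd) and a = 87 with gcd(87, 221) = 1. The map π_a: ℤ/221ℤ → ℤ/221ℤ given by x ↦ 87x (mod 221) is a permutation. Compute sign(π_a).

Orbit of 196 under x↦87x: [196, 35, 172, 157, 178, 16, 66]… (length divides ord_221(87)).
The orbit structure of x ↦ 87x mod 221: 15 orbits of sizes [24, 24, 24, 24, 24, 24, 24, 24, 8, 8, 3, 3, 3, 3, 1].
With 15 cycles on 221 points, sign = (−1)^{221−15} = +1.
Zolotarev: (87|221) = +1, matching the cycle-count sign.

+1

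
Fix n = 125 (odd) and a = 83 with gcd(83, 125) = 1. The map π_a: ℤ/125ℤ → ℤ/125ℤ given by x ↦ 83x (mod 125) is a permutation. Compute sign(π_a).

-1

Orbit of 59 under x↦83x: [59, 22, 76, 58, 64, 62, 21]… (length divides ord_125(83)).
The orbit structure of x ↦ 83x mod 125: 4 orbits of sizes [100, 20, 4, 1].
With 4 cycles on 125 points, sign = (−1)^{125−4} = -1.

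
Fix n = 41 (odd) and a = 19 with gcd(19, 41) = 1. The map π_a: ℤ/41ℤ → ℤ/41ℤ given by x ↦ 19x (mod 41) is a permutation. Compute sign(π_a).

-1

Trace 31: π^k(31) = [31, 15, 39, 3, 16, 17, 36] for k=0..6.
The orbit structure of x ↦ 19x mod 41: 2 orbits of sizes [40, 1].
2 cycles on 41: each ℓ→(−1)^(ℓ−1), product (−1)^39 = -1.
Via Zolotarev, sign(π_{19}) = (19|41) = -1.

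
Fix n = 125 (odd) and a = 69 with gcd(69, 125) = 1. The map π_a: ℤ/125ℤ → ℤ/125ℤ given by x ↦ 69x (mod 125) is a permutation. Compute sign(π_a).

Start at x=34: 34 → 96 → 124 → 56 → 114 → 116 → 4 → … (one orbit).
Cycle type of π: 50×2 + 10×2 + 2×2 + 1; total 7 cycles.
n − c = 125 − 7 = 118; sign = (−1)^118 = +1.
(69|125)_J = +1 (Zolotarev's lemma cross-check).

+1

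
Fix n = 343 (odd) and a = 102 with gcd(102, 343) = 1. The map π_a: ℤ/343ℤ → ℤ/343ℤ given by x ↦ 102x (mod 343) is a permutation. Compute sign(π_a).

+1

Start at x=256: 256 → 44 → 29 → 214 → 219 → 43 → 270 → … (one orbit).
The orbit structure of x ↦ 102x mod 343: 7 orbits of sizes [147, 147, 21, 21, 3, 3, 1].
With 7 cycles on 343 points, sign = (−1)^{343−7} = +1.
Via Zolotarev, sign(π_{102}) = (102|343) = +1.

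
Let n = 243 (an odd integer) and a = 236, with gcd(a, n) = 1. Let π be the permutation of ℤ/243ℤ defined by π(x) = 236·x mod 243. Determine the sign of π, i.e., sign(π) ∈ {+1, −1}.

Trace 142: π^k(142) = [142, 221, 154, 137, 13, 152, 151] for k=0..6.
The orbit structure of x ↦ 236x mod 243: 6 orbits of sizes [162, 54, 18, 6, 2, 1].
6 cycles on 243: each ℓ→(−1)^(ℓ−1), product (−1)^237 = -1.

-1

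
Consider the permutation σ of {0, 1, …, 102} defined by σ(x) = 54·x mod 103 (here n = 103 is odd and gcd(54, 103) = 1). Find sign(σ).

Orbit of 66 under x↦54x: [66, 62, 52, 27, 16, 40, 100]… (length divides ord_103(54)).
Decompose π into cycles: lengths [102, 1] (2 cycles, including the fixed point 0).
Σ(ℓ_i−1) = 103−2 = 101; sign = (−1)^101 = -1.

-1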